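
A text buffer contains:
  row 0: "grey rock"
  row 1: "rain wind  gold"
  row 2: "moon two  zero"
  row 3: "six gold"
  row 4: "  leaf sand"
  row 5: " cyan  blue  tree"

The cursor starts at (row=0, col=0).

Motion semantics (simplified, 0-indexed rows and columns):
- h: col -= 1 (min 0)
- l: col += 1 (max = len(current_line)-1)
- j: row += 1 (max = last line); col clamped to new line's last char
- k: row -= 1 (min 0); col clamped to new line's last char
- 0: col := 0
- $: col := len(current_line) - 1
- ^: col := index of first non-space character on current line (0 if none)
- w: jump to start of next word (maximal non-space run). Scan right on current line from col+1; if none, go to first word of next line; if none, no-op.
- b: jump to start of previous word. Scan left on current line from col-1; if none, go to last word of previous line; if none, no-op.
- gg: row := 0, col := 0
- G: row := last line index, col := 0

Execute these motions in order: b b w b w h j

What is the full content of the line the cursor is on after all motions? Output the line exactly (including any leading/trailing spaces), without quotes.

After 1 (b): row=0 col=0 char='g'
After 2 (b): row=0 col=0 char='g'
After 3 (w): row=0 col=5 char='r'
After 4 (b): row=0 col=0 char='g'
After 5 (w): row=0 col=5 char='r'
After 6 (h): row=0 col=4 char='_'
After 7 (j): row=1 col=4 char='_'

Answer: rain wind  gold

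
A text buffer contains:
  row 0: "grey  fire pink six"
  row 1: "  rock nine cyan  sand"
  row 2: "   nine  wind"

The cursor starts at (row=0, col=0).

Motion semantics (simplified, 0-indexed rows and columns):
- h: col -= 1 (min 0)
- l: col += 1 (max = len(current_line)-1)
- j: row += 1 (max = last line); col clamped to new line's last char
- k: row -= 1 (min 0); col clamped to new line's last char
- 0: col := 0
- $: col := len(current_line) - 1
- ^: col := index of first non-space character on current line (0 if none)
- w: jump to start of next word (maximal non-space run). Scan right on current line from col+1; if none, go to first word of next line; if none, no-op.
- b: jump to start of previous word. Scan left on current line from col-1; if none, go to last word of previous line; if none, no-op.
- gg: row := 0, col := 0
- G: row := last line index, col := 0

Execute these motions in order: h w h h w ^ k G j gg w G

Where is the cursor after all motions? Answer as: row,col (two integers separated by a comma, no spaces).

After 1 (h): row=0 col=0 char='g'
After 2 (w): row=0 col=6 char='f'
After 3 (h): row=0 col=5 char='_'
After 4 (h): row=0 col=4 char='_'
After 5 (w): row=0 col=6 char='f'
After 6 (^): row=0 col=0 char='g'
After 7 (k): row=0 col=0 char='g'
After 8 (G): row=2 col=0 char='_'
After 9 (j): row=2 col=0 char='_'
After 10 (gg): row=0 col=0 char='g'
After 11 (w): row=0 col=6 char='f'
After 12 (G): row=2 col=0 char='_'

Answer: 2,0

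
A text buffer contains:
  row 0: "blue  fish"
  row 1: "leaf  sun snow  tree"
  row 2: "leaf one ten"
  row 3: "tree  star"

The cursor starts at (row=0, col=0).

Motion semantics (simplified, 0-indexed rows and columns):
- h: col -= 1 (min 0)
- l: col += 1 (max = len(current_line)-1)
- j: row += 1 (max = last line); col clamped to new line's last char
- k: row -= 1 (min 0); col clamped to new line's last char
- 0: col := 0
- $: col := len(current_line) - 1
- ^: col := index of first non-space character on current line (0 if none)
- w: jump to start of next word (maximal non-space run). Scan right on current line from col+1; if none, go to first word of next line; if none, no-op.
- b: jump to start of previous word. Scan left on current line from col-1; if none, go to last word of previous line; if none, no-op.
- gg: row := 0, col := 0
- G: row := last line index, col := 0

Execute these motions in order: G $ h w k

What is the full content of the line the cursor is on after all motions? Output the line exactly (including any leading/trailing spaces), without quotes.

After 1 (G): row=3 col=0 char='t'
After 2 ($): row=3 col=9 char='r'
After 3 (h): row=3 col=8 char='a'
After 4 (w): row=3 col=8 char='a'
After 5 (k): row=2 col=8 char='_'

Answer: leaf one ten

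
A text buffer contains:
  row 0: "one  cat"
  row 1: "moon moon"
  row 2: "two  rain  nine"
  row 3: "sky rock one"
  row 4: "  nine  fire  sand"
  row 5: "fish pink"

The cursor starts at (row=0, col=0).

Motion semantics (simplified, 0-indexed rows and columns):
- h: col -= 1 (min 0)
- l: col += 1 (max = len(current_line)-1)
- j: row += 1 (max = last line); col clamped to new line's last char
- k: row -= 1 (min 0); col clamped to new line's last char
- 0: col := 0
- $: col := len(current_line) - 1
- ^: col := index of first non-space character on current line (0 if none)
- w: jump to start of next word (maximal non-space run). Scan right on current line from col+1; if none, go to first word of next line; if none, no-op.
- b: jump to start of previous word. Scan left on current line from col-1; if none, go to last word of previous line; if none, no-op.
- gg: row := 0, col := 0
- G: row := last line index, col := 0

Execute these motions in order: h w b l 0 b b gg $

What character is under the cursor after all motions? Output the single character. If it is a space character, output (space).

Answer: t

Derivation:
After 1 (h): row=0 col=0 char='o'
After 2 (w): row=0 col=5 char='c'
After 3 (b): row=0 col=0 char='o'
After 4 (l): row=0 col=1 char='n'
After 5 (0): row=0 col=0 char='o'
After 6 (b): row=0 col=0 char='o'
After 7 (b): row=0 col=0 char='o'
After 8 (gg): row=0 col=0 char='o'
After 9 ($): row=0 col=7 char='t'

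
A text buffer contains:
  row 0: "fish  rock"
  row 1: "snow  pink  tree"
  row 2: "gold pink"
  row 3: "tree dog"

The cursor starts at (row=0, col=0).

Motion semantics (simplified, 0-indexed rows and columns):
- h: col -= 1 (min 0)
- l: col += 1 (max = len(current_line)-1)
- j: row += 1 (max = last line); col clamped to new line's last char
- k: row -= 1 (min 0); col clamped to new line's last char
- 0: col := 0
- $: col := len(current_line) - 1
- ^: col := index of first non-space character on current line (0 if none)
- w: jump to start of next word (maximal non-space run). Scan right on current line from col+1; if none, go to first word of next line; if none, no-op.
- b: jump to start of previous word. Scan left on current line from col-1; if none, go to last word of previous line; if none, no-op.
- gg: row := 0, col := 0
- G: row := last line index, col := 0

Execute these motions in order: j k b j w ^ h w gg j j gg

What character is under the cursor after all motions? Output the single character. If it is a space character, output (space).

After 1 (j): row=1 col=0 char='s'
After 2 (k): row=0 col=0 char='f'
After 3 (b): row=0 col=0 char='f'
After 4 (j): row=1 col=0 char='s'
After 5 (w): row=1 col=6 char='p'
After 6 (^): row=1 col=0 char='s'
After 7 (h): row=1 col=0 char='s'
After 8 (w): row=1 col=6 char='p'
After 9 (gg): row=0 col=0 char='f'
After 10 (j): row=1 col=0 char='s'
After 11 (j): row=2 col=0 char='g'
After 12 (gg): row=0 col=0 char='f'

Answer: f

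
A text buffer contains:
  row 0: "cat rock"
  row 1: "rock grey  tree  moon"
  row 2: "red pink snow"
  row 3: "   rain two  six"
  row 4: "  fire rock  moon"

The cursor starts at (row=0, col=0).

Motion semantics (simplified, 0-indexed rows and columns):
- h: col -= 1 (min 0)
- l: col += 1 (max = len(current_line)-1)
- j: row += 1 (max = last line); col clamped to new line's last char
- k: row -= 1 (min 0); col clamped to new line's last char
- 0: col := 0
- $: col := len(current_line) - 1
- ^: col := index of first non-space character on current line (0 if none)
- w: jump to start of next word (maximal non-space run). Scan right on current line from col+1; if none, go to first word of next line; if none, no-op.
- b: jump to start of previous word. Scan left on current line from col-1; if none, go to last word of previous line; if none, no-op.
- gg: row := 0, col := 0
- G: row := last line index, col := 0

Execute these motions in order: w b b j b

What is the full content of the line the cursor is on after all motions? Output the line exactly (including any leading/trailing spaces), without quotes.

Answer: cat rock

Derivation:
After 1 (w): row=0 col=4 char='r'
After 2 (b): row=0 col=0 char='c'
After 3 (b): row=0 col=0 char='c'
After 4 (j): row=1 col=0 char='r'
After 5 (b): row=0 col=4 char='r'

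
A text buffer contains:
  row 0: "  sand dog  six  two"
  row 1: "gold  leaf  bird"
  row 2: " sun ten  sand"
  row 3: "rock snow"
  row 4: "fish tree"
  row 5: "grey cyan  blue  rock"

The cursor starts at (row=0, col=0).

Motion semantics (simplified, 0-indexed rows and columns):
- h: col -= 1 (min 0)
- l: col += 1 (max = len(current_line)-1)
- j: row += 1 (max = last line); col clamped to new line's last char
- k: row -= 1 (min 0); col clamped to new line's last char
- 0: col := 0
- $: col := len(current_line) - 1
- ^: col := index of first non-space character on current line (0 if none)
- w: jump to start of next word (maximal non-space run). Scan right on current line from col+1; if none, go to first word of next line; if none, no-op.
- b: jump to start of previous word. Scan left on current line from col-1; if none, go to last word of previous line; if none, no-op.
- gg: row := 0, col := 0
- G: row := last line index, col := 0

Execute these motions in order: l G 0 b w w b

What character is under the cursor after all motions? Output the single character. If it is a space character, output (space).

Answer: g

Derivation:
After 1 (l): row=0 col=1 char='_'
After 2 (G): row=5 col=0 char='g'
After 3 (0): row=5 col=0 char='g'
After 4 (b): row=4 col=5 char='t'
After 5 (w): row=5 col=0 char='g'
After 6 (w): row=5 col=5 char='c'
After 7 (b): row=5 col=0 char='g'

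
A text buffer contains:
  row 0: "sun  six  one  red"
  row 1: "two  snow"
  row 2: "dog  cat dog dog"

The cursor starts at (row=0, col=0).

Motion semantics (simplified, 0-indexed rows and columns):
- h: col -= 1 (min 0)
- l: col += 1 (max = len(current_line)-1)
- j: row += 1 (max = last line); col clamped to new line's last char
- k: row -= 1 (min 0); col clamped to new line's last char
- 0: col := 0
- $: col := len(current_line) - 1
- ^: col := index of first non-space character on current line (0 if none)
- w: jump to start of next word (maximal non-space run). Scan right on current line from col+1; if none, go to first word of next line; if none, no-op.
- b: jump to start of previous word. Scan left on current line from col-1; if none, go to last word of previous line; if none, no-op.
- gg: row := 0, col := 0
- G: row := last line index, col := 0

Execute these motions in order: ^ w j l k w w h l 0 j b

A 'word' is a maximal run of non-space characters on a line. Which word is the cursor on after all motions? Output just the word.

After 1 (^): row=0 col=0 char='s'
After 2 (w): row=0 col=5 char='s'
After 3 (j): row=1 col=5 char='s'
After 4 (l): row=1 col=6 char='n'
After 5 (k): row=0 col=6 char='i'
After 6 (w): row=0 col=10 char='o'
After 7 (w): row=0 col=15 char='r'
After 8 (h): row=0 col=14 char='_'
After 9 (l): row=0 col=15 char='r'
After 10 (0): row=0 col=0 char='s'
After 11 (j): row=1 col=0 char='t'
After 12 (b): row=0 col=15 char='r'

Answer: red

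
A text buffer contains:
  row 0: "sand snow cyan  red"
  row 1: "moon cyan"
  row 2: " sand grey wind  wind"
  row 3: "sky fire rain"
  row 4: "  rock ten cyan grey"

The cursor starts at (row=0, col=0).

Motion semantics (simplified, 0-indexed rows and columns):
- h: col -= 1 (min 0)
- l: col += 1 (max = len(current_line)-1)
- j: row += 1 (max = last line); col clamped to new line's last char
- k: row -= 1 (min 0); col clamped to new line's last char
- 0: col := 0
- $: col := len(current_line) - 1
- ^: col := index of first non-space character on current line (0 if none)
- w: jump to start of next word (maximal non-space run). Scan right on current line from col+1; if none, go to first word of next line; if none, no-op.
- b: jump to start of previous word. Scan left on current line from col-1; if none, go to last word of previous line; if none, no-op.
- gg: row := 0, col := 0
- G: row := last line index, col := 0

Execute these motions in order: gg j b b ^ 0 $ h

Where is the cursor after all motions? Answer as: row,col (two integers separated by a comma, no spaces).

After 1 (gg): row=0 col=0 char='s'
After 2 (j): row=1 col=0 char='m'
After 3 (b): row=0 col=16 char='r'
After 4 (b): row=0 col=10 char='c'
After 5 (^): row=0 col=0 char='s'
After 6 (0): row=0 col=0 char='s'
After 7 ($): row=0 col=18 char='d'
After 8 (h): row=0 col=17 char='e'

Answer: 0,17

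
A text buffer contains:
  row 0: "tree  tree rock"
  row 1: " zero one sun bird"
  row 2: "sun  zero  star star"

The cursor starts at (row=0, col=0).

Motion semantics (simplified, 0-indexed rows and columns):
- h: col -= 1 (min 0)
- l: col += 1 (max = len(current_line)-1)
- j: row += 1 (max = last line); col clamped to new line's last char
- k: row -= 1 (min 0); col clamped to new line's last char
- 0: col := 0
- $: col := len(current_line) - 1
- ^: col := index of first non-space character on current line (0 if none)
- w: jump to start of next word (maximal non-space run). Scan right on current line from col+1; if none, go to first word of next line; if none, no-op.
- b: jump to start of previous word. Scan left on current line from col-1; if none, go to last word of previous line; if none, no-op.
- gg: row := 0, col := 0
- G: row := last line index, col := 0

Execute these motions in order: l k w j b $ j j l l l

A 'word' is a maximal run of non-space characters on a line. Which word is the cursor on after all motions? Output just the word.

Answer: star

Derivation:
After 1 (l): row=0 col=1 char='r'
After 2 (k): row=0 col=1 char='r'
After 3 (w): row=0 col=6 char='t'
After 4 (j): row=1 col=6 char='o'
After 5 (b): row=1 col=1 char='z'
After 6 ($): row=1 col=17 char='d'
After 7 (j): row=2 col=17 char='t'
After 8 (j): row=2 col=17 char='t'
After 9 (l): row=2 col=18 char='a'
After 10 (l): row=2 col=19 char='r'
After 11 (l): row=2 col=19 char='r'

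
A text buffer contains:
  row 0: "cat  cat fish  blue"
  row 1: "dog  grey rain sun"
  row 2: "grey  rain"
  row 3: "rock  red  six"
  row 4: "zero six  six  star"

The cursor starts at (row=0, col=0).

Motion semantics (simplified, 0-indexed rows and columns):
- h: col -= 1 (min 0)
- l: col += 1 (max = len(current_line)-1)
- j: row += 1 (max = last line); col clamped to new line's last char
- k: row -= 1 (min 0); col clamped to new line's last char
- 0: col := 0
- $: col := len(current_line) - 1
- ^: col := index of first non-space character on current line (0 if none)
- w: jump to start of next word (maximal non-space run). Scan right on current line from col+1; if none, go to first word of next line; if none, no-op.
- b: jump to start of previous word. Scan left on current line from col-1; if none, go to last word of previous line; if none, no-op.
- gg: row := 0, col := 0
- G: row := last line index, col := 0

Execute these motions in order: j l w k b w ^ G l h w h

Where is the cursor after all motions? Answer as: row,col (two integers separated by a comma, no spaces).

Answer: 4,4

Derivation:
After 1 (j): row=1 col=0 char='d'
After 2 (l): row=1 col=1 char='o'
After 3 (w): row=1 col=5 char='g'
After 4 (k): row=0 col=5 char='c'
After 5 (b): row=0 col=0 char='c'
After 6 (w): row=0 col=5 char='c'
After 7 (^): row=0 col=0 char='c'
After 8 (G): row=4 col=0 char='z'
After 9 (l): row=4 col=1 char='e'
After 10 (h): row=4 col=0 char='z'
After 11 (w): row=4 col=5 char='s'
After 12 (h): row=4 col=4 char='_'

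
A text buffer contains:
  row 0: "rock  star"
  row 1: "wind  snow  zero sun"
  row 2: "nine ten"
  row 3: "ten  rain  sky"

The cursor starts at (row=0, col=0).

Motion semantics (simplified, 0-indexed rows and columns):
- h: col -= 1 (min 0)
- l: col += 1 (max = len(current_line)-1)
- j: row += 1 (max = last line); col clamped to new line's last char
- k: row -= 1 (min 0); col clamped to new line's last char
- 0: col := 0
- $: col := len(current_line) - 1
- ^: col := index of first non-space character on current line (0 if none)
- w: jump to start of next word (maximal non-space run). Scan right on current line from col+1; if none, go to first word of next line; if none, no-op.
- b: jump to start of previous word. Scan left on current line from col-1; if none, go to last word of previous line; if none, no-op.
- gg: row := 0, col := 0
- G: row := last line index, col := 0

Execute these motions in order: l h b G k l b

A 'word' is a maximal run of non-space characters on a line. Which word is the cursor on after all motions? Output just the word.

Answer: nine

Derivation:
After 1 (l): row=0 col=1 char='o'
After 2 (h): row=0 col=0 char='r'
After 3 (b): row=0 col=0 char='r'
After 4 (G): row=3 col=0 char='t'
After 5 (k): row=2 col=0 char='n'
After 6 (l): row=2 col=1 char='i'
After 7 (b): row=2 col=0 char='n'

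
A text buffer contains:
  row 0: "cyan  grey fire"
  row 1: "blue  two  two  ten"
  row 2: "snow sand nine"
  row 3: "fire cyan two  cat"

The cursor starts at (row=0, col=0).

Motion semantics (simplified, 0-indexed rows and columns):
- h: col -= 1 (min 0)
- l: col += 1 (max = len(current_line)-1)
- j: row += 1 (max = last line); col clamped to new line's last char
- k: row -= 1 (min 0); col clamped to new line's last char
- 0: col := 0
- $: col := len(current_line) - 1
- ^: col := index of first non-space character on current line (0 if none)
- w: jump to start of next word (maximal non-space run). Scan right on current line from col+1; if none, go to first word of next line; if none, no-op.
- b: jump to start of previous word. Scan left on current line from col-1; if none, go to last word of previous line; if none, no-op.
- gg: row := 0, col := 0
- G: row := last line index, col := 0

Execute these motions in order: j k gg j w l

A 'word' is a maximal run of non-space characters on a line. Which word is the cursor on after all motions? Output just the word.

After 1 (j): row=1 col=0 char='b'
After 2 (k): row=0 col=0 char='c'
After 3 (gg): row=0 col=0 char='c'
After 4 (j): row=1 col=0 char='b'
After 5 (w): row=1 col=6 char='t'
After 6 (l): row=1 col=7 char='w'

Answer: two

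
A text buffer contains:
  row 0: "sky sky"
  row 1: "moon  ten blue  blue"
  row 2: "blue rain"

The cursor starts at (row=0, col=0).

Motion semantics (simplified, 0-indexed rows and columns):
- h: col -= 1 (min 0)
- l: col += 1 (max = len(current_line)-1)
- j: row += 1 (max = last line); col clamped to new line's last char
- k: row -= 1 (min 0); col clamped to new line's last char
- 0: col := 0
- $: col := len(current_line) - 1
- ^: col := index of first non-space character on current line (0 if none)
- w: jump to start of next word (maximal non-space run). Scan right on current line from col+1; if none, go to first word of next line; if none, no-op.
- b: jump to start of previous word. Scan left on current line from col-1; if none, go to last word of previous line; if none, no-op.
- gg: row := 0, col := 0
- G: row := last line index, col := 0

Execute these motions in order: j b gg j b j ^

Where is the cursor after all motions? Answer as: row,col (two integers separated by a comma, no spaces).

After 1 (j): row=1 col=0 char='m'
After 2 (b): row=0 col=4 char='s'
After 3 (gg): row=0 col=0 char='s'
After 4 (j): row=1 col=0 char='m'
After 5 (b): row=0 col=4 char='s'
After 6 (j): row=1 col=4 char='_'
After 7 (^): row=1 col=0 char='m'

Answer: 1,0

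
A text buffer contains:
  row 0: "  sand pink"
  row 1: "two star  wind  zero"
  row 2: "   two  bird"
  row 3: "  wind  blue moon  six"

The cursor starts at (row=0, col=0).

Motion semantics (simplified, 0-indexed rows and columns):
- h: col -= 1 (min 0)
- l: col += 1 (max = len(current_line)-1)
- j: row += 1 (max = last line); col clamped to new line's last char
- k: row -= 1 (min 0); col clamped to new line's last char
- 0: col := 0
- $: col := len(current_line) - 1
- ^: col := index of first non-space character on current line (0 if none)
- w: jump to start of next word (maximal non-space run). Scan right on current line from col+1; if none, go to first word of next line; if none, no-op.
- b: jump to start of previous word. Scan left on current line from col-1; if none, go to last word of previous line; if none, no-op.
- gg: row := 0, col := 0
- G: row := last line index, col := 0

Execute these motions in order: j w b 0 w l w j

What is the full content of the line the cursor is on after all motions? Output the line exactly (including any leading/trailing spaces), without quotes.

After 1 (j): row=1 col=0 char='t'
After 2 (w): row=1 col=4 char='s'
After 3 (b): row=1 col=0 char='t'
After 4 (0): row=1 col=0 char='t'
After 5 (w): row=1 col=4 char='s'
After 6 (l): row=1 col=5 char='t'
After 7 (w): row=1 col=10 char='w'
After 8 (j): row=2 col=10 char='r'

Answer:    two  bird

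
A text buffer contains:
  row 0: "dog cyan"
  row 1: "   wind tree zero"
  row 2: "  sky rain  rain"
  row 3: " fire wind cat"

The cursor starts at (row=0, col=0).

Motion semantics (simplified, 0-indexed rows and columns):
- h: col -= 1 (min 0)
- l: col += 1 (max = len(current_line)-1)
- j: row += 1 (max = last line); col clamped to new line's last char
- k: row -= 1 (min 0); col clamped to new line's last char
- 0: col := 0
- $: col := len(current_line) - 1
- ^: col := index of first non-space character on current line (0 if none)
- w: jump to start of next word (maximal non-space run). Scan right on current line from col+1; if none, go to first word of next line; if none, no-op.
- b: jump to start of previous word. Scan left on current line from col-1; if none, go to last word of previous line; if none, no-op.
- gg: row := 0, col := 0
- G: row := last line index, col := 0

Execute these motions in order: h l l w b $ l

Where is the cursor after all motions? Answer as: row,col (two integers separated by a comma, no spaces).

Answer: 0,7

Derivation:
After 1 (h): row=0 col=0 char='d'
After 2 (l): row=0 col=1 char='o'
After 3 (l): row=0 col=2 char='g'
After 4 (w): row=0 col=4 char='c'
After 5 (b): row=0 col=0 char='d'
After 6 ($): row=0 col=7 char='n'
After 7 (l): row=0 col=7 char='n'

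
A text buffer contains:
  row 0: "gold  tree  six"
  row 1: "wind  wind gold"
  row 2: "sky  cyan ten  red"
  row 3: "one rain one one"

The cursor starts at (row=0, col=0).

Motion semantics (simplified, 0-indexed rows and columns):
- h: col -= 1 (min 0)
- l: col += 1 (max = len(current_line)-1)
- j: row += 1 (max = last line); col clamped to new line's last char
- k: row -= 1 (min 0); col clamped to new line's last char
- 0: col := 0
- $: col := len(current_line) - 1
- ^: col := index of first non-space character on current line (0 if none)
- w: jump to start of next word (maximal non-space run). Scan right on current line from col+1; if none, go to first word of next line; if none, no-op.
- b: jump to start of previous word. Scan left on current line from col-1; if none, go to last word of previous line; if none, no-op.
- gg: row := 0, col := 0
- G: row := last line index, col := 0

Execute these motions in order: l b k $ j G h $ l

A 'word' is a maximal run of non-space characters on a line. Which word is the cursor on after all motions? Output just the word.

After 1 (l): row=0 col=1 char='o'
After 2 (b): row=0 col=0 char='g'
After 3 (k): row=0 col=0 char='g'
After 4 ($): row=0 col=14 char='x'
After 5 (j): row=1 col=14 char='d'
After 6 (G): row=3 col=0 char='o'
After 7 (h): row=3 col=0 char='o'
After 8 ($): row=3 col=15 char='e'
After 9 (l): row=3 col=15 char='e'

Answer: one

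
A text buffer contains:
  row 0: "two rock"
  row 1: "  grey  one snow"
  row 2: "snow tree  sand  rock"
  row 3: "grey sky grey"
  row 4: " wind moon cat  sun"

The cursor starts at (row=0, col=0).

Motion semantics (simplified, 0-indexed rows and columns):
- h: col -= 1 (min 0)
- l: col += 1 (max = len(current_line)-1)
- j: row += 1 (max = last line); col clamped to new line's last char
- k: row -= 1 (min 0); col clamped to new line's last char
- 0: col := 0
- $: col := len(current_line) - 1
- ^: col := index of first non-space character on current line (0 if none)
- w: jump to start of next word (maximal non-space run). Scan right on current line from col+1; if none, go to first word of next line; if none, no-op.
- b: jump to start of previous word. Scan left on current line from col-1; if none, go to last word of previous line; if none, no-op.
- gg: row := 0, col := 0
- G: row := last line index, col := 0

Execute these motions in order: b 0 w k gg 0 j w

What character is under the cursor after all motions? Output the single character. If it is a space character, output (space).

Answer: g

Derivation:
After 1 (b): row=0 col=0 char='t'
After 2 (0): row=0 col=0 char='t'
After 3 (w): row=0 col=4 char='r'
After 4 (k): row=0 col=4 char='r'
After 5 (gg): row=0 col=0 char='t'
After 6 (0): row=0 col=0 char='t'
After 7 (j): row=1 col=0 char='_'
After 8 (w): row=1 col=2 char='g'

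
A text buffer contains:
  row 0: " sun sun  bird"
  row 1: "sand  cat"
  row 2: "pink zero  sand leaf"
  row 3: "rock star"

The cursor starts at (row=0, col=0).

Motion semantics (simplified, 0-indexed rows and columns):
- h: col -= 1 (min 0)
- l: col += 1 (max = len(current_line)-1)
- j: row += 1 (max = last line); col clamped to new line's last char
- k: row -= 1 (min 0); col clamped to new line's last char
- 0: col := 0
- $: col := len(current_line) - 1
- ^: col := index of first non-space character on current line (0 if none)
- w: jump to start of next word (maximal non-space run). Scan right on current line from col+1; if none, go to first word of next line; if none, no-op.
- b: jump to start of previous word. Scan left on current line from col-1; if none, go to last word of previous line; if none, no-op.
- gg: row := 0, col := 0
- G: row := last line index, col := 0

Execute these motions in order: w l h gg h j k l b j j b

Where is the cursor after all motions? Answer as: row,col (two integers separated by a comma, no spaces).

Answer: 2,0

Derivation:
After 1 (w): row=0 col=1 char='s'
After 2 (l): row=0 col=2 char='u'
After 3 (h): row=0 col=1 char='s'
After 4 (gg): row=0 col=0 char='_'
After 5 (h): row=0 col=0 char='_'
After 6 (j): row=1 col=0 char='s'
After 7 (k): row=0 col=0 char='_'
After 8 (l): row=0 col=1 char='s'
After 9 (b): row=0 col=1 char='s'
After 10 (j): row=1 col=1 char='a'
After 11 (j): row=2 col=1 char='i'
After 12 (b): row=2 col=0 char='p'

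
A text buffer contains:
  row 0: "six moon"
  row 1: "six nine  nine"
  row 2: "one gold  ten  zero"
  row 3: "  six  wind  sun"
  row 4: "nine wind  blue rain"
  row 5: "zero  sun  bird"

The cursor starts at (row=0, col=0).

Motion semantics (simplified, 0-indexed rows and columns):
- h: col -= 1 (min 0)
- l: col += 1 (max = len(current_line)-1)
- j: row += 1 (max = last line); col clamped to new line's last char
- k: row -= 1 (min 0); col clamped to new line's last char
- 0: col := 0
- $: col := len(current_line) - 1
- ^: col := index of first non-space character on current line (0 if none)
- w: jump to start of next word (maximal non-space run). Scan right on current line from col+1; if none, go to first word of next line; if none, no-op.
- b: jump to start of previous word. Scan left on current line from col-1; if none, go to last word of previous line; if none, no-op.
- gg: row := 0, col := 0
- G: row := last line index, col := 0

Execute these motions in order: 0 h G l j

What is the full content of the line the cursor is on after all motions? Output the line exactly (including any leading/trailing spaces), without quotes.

After 1 (0): row=0 col=0 char='s'
After 2 (h): row=0 col=0 char='s'
After 3 (G): row=5 col=0 char='z'
After 4 (l): row=5 col=1 char='e'
After 5 (j): row=5 col=1 char='e'

Answer: zero  sun  bird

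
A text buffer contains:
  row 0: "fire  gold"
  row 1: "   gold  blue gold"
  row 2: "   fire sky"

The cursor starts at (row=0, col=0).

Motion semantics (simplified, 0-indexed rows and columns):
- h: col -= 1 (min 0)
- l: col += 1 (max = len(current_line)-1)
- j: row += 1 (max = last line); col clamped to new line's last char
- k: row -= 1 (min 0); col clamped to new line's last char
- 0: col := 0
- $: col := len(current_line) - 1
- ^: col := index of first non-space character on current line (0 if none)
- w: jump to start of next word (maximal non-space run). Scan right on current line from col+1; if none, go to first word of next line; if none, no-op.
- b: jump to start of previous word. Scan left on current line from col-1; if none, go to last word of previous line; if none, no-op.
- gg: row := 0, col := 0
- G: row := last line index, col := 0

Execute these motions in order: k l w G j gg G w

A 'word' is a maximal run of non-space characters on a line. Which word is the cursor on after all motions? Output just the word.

After 1 (k): row=0 col=0 char='f'
After 2 (l): row=0 col=1 char='i'
After 3 (w): row=0 col=6 char='g'
After 4 (G): row=2 col=0 char='_'
After 5 (j): row=2 col=0 char='_'
After 6 (gg): row=0 col=0 char='f'
After 7 (G): row=2 col=0 char='_'
After 8 (w): row=2 col=3 char='f'

Answer: fire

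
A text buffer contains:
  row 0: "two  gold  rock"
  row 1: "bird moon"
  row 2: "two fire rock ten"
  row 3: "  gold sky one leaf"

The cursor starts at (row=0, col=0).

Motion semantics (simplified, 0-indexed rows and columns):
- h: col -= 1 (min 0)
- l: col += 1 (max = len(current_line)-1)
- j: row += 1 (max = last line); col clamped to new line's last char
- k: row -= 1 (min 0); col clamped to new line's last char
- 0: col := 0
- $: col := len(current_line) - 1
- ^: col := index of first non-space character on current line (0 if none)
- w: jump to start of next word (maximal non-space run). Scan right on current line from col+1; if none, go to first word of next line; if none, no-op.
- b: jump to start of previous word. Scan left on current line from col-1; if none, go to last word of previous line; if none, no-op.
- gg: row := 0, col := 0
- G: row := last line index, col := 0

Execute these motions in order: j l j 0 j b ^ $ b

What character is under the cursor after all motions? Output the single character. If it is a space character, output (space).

After 1 (j): row=1 col=0 char='b'
After 2 (l): row=1 col=1 char='i'
After 3 (j): row=2 col=1 char='w'
After 4 (0): row=2 col=0 char='t'
After 5 (j): row=3 col=0 char='_'
After 6 (b): row=2 col=14 char='t'
After 7 (^): row=2 col=0 char='t'
After 8 ($): row=2 col=16 char='n'
After 9 (b): row=2 col=14 char='t'

Answer: t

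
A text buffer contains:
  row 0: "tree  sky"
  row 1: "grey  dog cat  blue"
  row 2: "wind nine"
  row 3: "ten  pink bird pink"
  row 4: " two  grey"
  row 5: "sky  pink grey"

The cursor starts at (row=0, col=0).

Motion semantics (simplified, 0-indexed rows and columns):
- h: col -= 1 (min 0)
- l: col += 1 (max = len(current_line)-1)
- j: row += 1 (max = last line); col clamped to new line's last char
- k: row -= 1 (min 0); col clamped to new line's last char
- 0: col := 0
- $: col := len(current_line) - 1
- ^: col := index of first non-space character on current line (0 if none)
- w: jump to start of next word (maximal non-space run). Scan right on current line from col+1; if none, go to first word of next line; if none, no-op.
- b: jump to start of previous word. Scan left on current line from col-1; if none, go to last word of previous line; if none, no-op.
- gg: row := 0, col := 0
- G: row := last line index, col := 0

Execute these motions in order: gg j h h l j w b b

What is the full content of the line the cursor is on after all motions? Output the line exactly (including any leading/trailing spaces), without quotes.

Answer: grey  dog cat  blue

Derivation:
After 1 (gg): row=0 col=0 char='t'
After 2 (j): row=1 col=0 char='g'
After 3 (h): row=1 col=0 char='g'
After 4 (h): row=1 col=0 char='g'
After 5 (l): row=1 col=1 char='r'
After 6 (j): row=2 col=1 char='i'
After 7 (w): row=2 col=5 char='n'
After 8 (b): row=2 col=0 char='w'
After 9 (b): row=1 col=15 char='b'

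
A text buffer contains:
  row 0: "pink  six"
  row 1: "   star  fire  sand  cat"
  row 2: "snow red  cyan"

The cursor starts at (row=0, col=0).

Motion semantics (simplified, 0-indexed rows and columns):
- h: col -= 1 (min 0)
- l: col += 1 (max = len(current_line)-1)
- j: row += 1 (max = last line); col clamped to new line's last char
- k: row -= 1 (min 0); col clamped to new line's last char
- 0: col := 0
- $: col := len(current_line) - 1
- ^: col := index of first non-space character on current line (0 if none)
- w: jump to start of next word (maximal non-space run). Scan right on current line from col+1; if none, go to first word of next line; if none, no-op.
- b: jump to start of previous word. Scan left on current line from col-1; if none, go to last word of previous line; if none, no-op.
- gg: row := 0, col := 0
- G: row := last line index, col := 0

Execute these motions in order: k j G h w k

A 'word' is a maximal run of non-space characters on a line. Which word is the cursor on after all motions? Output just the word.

Answer: star

Derivation:
After 1 (k): row=0 col=0 char='p'
After 2 (j): row=1 col=0 char='_'
After 3 (G): row=2 col=0 char='s'
After 4 (h): row=2 col=0 char='s'
After 5 (w): row=2 col=5 char='r'
After 6 (k): row=1 col=5 char='a'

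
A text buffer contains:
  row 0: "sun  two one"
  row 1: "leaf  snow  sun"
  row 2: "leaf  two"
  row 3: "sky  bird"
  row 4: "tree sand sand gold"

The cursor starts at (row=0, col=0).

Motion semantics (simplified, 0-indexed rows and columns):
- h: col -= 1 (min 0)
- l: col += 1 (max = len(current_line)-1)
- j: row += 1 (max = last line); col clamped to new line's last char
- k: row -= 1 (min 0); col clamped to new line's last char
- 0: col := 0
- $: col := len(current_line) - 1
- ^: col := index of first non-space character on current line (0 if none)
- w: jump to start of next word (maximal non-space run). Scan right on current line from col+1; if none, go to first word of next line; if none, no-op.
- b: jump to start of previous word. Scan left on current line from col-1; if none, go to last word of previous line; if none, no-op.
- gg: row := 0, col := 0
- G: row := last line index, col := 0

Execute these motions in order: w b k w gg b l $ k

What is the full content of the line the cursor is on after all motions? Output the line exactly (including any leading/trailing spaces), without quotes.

Answer: sun  two one

Derivation:
After 1 (w): row=0 col=5 char='t'
After 2 (b): row=0 col=0 char='s'
After 3 (k): row=0 col=0 char='s'
After 4 (w): row=0 col=5 char='t'
After 5 (gg): row=0 col=0 char='s'
After 6 (b): row=0 col=0 char='s'
After 7 (l): row=0 col=1 char='u'
After 8 ($): row=0 col=11 char='e'
After 9 (k): row=0 col=11 char='e'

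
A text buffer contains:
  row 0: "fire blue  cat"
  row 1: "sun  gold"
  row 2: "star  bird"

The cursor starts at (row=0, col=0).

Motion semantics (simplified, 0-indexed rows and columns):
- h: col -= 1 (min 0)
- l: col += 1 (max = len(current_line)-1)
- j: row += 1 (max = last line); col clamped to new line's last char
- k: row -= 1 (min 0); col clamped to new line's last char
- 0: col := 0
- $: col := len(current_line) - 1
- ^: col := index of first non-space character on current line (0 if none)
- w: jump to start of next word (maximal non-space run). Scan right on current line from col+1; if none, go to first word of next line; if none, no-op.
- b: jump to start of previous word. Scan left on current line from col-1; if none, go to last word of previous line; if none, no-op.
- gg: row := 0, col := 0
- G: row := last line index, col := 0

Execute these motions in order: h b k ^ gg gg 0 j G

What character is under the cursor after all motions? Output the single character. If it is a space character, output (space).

After 1 (h): row=0 col=0 char='f'
After 2 (b): row=0 col=0 char='f'
After 3 (k): row=0 col=0 char='f'
After 4 (^): row=0 col=0 char='f'
After 5 (gg): row=0 col=0 char='f'
After 6 (gg): row=0 col=0 char='f'
After 7 (0): row=0 col=0 char='f'
After 8 (j): row=1 col=0 char='s'
After 9 (G): row=2 col=0 char='s'

Answer: s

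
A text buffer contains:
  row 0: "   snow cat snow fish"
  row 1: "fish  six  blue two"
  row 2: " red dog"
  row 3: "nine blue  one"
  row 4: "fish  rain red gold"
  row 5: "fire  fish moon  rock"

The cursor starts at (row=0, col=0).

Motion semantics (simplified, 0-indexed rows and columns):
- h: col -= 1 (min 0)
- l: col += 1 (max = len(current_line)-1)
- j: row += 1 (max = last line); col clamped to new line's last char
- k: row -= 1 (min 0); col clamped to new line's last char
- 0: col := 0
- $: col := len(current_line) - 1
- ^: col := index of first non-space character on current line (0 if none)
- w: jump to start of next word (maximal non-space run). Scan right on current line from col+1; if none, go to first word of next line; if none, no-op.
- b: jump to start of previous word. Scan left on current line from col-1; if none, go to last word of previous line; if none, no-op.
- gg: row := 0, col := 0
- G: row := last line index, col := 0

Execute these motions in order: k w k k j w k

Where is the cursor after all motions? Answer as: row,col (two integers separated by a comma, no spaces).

After 1 (k): row=0 col=0 char='_'
After 2 (w): row=0 col=3 char='s'
After 3 (k): row=0 col=3 char='s'
After 4 (k): row=0 col=3 char='s'
After 5 (j): row=1 col=3 char='h'
After 6 (w): row=1 col=6 char='s'
After 7 (k): row=0 col=6 char='w'

Answer: 0,6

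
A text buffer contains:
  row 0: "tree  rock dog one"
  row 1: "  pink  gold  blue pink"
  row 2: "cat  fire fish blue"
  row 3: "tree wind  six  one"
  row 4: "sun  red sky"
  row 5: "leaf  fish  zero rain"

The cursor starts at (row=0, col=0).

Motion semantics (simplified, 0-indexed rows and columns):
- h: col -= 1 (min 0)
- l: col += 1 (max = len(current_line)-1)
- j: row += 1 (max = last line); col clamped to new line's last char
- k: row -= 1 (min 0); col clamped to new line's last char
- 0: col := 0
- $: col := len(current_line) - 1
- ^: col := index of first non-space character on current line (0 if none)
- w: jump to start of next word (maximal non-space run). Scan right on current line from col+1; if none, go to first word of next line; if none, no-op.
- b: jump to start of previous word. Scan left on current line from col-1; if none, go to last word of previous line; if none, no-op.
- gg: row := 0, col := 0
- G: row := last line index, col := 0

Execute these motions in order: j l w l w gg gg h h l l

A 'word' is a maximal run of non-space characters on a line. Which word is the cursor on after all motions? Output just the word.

After 1 (j): row=1 col=0 char='_'
After 2 (l): row=1 col=1 char='_'
After 3 (w): row=1 col=2 char='p'
After 4 (l): row=1 col=3 char='i'
After 5 (w): row=1 col=8 char='g'
After 6 (gg): row=0 col=0 char='t'
After 7 (gg): row=0 col=0 char='t'
After 8 (h): row=0 col=0 char='t'
After 9 (h): row=0 col=0 char='t'
After 10 (l): row=0 col=1 char='r'
After 11 (l): row=0 col=2 char='e'

Answer: tree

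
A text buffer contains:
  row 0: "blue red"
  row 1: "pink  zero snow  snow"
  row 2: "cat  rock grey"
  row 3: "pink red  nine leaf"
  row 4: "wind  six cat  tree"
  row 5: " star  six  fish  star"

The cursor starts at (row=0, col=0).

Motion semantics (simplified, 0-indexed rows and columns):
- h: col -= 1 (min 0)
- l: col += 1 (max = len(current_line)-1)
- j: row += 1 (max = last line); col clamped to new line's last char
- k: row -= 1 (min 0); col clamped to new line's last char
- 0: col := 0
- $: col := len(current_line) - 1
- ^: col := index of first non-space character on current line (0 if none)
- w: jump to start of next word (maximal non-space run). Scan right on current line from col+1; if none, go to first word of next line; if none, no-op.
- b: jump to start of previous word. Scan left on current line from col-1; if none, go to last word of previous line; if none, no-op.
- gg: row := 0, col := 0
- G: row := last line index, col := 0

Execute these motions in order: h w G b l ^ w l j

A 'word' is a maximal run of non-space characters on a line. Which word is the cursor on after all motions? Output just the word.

After 1 (h): row=0 col=0 char='b'
After 2 (w): row=0 col=5 char='r'
After 3 (G): row=5 col=0 char='_'
After 4 (b): row=4 col=15 char='t'
After 5 (l): row=4 col=16 char='r'
After 6 (^): row=4 col=0 char='w'
After 7 (w): row=4 col=6 char='s'
After 8 (l): row=4 col=7 char='i'
After 9 (j): row=5 col=7 char='s'

Answer: six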